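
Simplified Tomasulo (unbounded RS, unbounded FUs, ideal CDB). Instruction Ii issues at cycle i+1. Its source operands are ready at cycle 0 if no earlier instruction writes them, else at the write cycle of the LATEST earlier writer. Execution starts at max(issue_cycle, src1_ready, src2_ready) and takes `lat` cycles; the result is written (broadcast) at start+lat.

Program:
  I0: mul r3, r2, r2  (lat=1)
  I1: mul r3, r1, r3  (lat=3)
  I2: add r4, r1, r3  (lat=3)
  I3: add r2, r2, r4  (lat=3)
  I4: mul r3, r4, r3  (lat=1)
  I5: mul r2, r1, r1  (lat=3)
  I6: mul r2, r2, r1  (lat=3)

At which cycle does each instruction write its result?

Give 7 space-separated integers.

I0 mul r3: issue@1 deps=(None,None) exec_start@1 write@2
I1 mul r3: issue@2 deps=(None,0) exec_start@2 write@5
I2 add r4: issue@3 deps=(None,1) exec_start@5 write@8
I3 add r2: issue@4 deps=(None,2) exec_start@8 write@11
I4 mul r3: issue@5 deps=(2,1) exec_start@8 write@9
I5 mul r2: issue@6 deps=(None,None) exec_start@6 write@9
I6 mul r2: issue@7 deps=(5,None) exec_start@9 write@12

Answer: 2 5 8 11 9 9 12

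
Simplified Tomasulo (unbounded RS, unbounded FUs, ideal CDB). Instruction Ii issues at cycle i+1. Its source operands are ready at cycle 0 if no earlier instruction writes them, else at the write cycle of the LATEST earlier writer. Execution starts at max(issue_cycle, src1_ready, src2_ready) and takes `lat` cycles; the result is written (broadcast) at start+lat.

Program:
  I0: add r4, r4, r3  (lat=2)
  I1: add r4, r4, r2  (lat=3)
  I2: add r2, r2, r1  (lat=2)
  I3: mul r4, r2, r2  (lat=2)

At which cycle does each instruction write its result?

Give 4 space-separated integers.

Answer: 3 6 5 7

Derivation:
I0 add r4: issue@1 deps=(None,None) exec_start@1 write@3
I1 add r4: issue@2 deps=(0,None) exec_start@3 write@6
I2 add r2: issue@3 deps=(None,None) exec_start@3 write@5
I3 mul r4: issue@4 deps=(2,2) exec_start@5 write@7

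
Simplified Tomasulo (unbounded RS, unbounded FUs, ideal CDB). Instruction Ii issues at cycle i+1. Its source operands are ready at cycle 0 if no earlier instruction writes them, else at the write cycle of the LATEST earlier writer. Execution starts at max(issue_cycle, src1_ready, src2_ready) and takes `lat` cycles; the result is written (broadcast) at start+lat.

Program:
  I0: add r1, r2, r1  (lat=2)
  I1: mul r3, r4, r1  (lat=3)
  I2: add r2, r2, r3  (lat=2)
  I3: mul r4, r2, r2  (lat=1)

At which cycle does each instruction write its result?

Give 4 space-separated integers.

Answer: 3 6 8 9

Derivation:
I0 add r1: issue@1 deps=(None,None) exec_start@1 write@3
I1 mul r3: issue@2 deps=(None,0) exec_start@3 write@6
I2 add r2: issue@3 deps=(None,1) exec_start@6 write@8
I3 mul r4: issue@4 deps=(2,2) exec_start@8 write@9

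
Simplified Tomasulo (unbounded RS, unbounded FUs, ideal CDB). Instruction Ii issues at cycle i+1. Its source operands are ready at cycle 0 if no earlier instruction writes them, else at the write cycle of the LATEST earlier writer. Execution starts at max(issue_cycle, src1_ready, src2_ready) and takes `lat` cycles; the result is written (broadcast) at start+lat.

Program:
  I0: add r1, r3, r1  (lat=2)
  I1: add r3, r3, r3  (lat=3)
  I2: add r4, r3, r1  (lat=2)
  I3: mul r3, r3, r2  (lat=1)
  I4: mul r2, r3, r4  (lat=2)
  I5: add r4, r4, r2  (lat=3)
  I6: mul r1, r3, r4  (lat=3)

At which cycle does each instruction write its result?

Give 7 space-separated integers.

I0 add r1: issue@1 deps=(None,None) exec_start@1 write@3
I1 add r3: issue@2 deps=(None,None) exec_start@2 write@5
I2 add r4: issue@3 deps=(1,0) exec_start@5 write@7
I3 mul r3: issue@4 deps=(1,None) exec_start@5 write@6
I4 mul r2: issue@5 deps=(3,2) exec_start@7 write@9
I5 add r4: issue@6 deps=(2,4) exec_start@9 write@12
I6 mul r1: issue@7 deps=(3,5) exec_start@12 write@15

Answer: 3 5 7 6 9 12 15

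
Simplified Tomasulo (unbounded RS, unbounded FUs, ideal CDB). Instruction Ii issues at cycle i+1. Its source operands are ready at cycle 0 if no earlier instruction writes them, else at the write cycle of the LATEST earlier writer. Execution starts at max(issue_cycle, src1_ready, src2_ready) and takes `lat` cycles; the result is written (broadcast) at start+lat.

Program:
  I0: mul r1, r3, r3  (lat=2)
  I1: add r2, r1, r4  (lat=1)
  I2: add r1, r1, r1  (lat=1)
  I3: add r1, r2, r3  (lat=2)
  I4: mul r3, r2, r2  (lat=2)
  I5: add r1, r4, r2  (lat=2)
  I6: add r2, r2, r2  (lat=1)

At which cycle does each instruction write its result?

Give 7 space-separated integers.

I0 mul r1: issue@1 deps=(None,None) exec_start@1 write@3
I1 add r2: issue@2 deps=(0,None) exec_start@3 write@4
I2 add r1: issue@3 deps=(0,0) exec_start@3 write@4
I3 add r1: issue@4 deps=(1,None) exec_start@4 write@6
I4 mul r3: issue@5 deps=(1,1) exec_start@5 write@7
I5 add r1: issue@6 deps=(None,1) exec_start@6 write@8
I6 add r2: issue@7 deps=(1,1) exec_start@7 write@8

Answer: 3 4 4 6 7 8 8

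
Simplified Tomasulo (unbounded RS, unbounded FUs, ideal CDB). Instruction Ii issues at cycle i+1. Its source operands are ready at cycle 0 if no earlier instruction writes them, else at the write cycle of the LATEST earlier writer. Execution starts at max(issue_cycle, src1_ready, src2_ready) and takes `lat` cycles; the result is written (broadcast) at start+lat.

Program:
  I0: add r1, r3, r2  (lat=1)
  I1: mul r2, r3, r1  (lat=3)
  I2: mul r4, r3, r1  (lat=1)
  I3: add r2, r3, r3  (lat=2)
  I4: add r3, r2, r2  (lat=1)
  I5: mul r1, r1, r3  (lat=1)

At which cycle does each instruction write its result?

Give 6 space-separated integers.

Answer: 2 5 4 6 7 8

Derivation:
I0 add r1: issue@1 deps=(None,None) exec_start@1 write@2
I1 mul r2: issue@2 deps=(None,0) exec_start@2 write@5
I2 mul r4: issue@3 deps=(None,0) exec_start@3 write@4
I3 add r2: issue@4 deps=(None,None) exec_start@4 write@6
I4 add r3: issue@5 deps=(3,3) exec_start@6 write@7
I5 mul r1: issue@6 deps=(0,4) exec_start@7 write@8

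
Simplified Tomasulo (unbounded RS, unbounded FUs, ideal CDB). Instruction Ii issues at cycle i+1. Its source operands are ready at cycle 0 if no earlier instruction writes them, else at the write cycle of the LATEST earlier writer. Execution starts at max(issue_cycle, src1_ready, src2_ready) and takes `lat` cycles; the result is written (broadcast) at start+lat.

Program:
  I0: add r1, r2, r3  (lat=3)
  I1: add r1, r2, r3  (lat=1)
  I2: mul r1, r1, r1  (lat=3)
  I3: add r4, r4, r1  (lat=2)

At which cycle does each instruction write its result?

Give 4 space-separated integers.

I0 add r1: issue@1 deps=(None,None) exec_start@1 write@4
I1 add r1: issue@2 deps=(None,None) exec_start@2 write@3
I2 mul r1: issue@3 deps=(1,1) exec_start@3 write@6
I3 add r4: issue@4 deps=(None,2) exec_start@6 write@8

Answer: 4 3 6 8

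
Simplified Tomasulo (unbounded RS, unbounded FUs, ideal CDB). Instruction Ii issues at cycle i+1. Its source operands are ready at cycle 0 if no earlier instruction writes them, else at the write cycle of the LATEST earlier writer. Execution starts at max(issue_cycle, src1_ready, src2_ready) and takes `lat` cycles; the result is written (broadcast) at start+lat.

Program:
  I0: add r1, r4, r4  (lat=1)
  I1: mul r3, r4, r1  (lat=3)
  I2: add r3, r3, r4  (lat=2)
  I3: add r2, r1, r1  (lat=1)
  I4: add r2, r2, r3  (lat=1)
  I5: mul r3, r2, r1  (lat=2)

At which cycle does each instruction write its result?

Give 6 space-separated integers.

Answer: 2 5 7 5 8 10

Derivation:
I0 add r1: issue@1 deps=(None,None) exec_start@1 write@2
I1 mul r3: issue@2 deps=(None,0) exec_start@2 write@5
I2 add r3: issue@3 deps=(1,None) exec_start@5 write@7
I3 add r2: issue@4 deps=(0,0) exec_start@4 write@5
I4 add r2: issue@5 deps=(3,2) exec_start@7 write@8
I5 mul r3: issue@6 deps=(4,0) exec_start@8 write@10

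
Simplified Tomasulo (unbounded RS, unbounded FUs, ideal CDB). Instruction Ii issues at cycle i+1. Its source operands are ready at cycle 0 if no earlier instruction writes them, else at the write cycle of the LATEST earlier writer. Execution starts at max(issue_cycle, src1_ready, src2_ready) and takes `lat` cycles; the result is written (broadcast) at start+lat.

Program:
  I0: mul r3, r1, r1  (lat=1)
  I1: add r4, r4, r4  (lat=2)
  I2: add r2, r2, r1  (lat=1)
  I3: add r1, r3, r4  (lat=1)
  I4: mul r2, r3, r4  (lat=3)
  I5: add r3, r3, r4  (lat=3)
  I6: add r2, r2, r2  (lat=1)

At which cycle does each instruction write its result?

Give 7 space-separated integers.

Answer: 2 4 4 5 8 9 9

Derivation:
I0 mul r3: issue@1 deps=(None,None) exec_start@1 write@2
I1 add r4: issue@2 deps=(None,None) exec_start@2 write@4
I2 add r2: issue@3 deps=(None,None) exec_start@3 write@4
I3 add r1: issue@4 deps=(0,1) exec_start@4 write@5
I4 mul r2: issue@5 deps=(0,1) exec_start@5 write@8
I5 add r3: issue@6 deps=(0,1) exec_start@6 write@9
I6 add r2: issue@7 deps=(4,4) exec_start@8 write@9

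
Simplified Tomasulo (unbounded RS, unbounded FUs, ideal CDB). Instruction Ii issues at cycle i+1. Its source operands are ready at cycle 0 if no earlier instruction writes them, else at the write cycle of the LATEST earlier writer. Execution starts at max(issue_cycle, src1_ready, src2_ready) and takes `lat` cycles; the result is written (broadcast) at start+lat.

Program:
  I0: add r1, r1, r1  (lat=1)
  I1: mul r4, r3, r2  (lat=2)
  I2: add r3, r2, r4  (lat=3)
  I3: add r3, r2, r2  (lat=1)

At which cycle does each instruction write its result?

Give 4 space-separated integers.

I0 add r1: issue@1 deps=(None,None) exec_start@1 write@2
I1 mul r4: issue@2 deps=(None,None) exec_start@2 write@4
I2 add r3: issue@3 deps=(None,1) exec_start@4 write@7
I3 add r3: issue@4 deps=(None,None) exec_start@4 write@5

Answer: 2 4 7 5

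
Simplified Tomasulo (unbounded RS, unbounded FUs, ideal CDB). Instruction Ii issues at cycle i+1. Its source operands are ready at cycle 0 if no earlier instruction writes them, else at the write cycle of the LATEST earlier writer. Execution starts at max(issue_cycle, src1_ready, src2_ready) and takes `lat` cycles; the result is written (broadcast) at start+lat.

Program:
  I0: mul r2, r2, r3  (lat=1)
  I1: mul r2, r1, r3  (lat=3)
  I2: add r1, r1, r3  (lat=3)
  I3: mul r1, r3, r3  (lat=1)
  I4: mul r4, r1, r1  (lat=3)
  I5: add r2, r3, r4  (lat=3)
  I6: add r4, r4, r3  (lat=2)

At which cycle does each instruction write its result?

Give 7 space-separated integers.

Answer: 2 5 6 5 8 11 10

Derivation:
I0 mul r2: issue@1 deps=(None,None) exec_start@1 write@2
I1 mul r2: issue@2 deps=(None,None) exec_start@2 write@5
I2 add r1: issue@3 deps=(None,None) exec_start@3 write@6
I3 mul r1: issue@4 deps=(None,None) exec_start@4 write@5
I4 mul r4: issue@5 deps=(3,3) exec_start@5 write@8
I5 add r2: issue@6 deps=(None,4) exec_start@8 write@11
I6 add r4: issue@7 deps=(4,None) exec_start@8 write@10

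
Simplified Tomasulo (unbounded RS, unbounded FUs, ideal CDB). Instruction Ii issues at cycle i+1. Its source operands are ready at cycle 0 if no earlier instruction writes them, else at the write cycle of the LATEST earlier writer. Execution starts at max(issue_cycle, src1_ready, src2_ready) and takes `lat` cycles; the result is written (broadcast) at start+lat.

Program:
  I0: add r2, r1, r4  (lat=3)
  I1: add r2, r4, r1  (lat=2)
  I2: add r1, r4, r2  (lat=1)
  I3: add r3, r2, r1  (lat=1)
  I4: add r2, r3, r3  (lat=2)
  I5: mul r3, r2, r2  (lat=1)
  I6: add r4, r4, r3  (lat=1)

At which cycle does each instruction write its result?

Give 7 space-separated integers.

Answer: 4 4 5 6 8 9 10

Derivation:
I0 add r2: issue@1 deps=(None,None) exec_start@1 write@4
I1 add r2: issue@2 deps=(None,None) exec_start@2 write@4
I2 add r1: issue@3 deps=(None,1) exec_start@4 write@5
I3 add r3: issue@4 deps=(1,2) exec_start@5 write@6
I4 add r2: issue@5 deps=(3,3) exec_start@6 write@8
I5 mul r3: issue@6 deps=(4,4) exec_start@8 write@9
I6 add r4: issue@7 deps=(None,5) exec_start@9 write@10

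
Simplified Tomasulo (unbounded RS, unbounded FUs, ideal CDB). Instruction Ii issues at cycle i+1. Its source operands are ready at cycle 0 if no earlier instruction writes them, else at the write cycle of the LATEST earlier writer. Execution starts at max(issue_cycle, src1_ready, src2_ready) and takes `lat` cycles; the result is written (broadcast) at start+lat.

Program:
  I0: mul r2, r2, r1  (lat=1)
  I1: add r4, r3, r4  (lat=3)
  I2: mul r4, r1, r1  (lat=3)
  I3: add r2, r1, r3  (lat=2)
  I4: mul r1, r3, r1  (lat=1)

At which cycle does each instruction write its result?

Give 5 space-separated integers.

Answer: 2 5 6 6 6

Derivation:
I0 mul r2: issue@1 deps=(None,None) exec_start@1 write@2
I1 add r4: issue@2 deps=(None,None) exec_start@2 write@5
I2 mul r4: issue@3 deps=(None,None) exec_start@3 write@6
I3 add r2: issue@4 deps=(None,None) exec_start@4 write@6
I4 mul r1: issue@5 deps=(None,None) exec_start@5 write@6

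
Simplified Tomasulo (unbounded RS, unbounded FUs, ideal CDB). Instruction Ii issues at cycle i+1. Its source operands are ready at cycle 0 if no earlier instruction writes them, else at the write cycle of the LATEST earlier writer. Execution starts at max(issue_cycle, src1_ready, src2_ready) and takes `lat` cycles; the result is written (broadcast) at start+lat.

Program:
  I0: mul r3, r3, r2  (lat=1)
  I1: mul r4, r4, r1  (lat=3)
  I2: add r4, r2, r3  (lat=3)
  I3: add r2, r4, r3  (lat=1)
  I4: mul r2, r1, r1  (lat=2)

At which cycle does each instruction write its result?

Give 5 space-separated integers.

I0 mul r3: issue@1 deps=(None,None) exec_start@1 write@2
I1 mul r4: issue@2 deps=(None,None) exec_start@2 write@5
I2 add r4: issue@3 deps=(None,0) exec_start@3 write@6
I3 add r2: issue@4 deps=(2,0) exec_start@6 write@7
I4 mul r2: issue@5 deps=(None,None) exec_start@5 write@7

Answer: 2 5 6 7 7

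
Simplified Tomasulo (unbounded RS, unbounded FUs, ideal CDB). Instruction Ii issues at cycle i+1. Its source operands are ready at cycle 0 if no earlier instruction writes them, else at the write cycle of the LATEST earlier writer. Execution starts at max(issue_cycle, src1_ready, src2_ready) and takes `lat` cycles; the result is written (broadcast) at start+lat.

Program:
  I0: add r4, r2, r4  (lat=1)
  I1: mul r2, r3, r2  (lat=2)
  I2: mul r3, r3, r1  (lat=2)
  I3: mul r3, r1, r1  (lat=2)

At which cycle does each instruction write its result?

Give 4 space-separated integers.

I0 add r4: issue@1 deps=(None,None) exec_start@1 write@2
I1 mul r2: issue@2 deps=(None,None) exec_start@2 write@4
I2 mul r3: issue@3 deps=(None,None) exec_start@3 write@5
I3 mul r3: issue@4 deps=(None,None) exec_start@4 write@6

Answer: 2 4 5 6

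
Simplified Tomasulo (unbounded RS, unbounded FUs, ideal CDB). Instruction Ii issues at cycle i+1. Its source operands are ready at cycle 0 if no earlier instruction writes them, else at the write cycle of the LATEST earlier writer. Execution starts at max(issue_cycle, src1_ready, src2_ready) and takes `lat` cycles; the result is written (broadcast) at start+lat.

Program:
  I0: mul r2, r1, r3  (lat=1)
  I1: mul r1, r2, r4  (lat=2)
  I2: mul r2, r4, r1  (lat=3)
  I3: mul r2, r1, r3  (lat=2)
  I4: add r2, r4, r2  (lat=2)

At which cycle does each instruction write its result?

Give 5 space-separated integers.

Answer: 2 4 7 6 8

Derivation:
I0 mul r2: issue@1 deps=(None,None) exec_start@1 write@2
I1 mul r1: issue@2 deps=(0,None) exec_start@2 write@4
I2 mul r2: issue@3 deps=(None,1) exec_start@4 write@7
I3 mul r2: issue@4 deps=(1,None) exec_start@4 write@6
I4 add r2: issue@5 deps=(None,3) exec_start@6 write@8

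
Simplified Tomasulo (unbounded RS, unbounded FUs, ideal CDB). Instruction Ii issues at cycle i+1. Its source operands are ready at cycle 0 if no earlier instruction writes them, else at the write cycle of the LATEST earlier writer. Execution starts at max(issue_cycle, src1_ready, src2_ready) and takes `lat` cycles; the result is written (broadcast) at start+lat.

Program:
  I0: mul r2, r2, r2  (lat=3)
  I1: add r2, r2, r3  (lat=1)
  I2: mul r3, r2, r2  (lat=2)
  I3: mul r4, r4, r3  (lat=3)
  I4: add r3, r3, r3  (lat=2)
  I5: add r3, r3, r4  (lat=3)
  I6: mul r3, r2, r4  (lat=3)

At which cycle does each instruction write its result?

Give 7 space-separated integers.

Answer: 4 5 7 10 9 13 13

Derivation:
I0 mul r2: issue@1 deps=(None,None) exec_start@1 write@4
I1 add r2: issue@2 deps=(0,None) exec_start@4 write@5
I2 mul r3: issue@3 deps=(1,1) exec_start@5 write@7
I3 mul r4: issue@4 deps=(None,2) exec_start@7 write@10
I4 add r3: issue@5 deps=(2,2) exec_start@7 write@9
I5 add r3: issue@6 deps=(4,3) exec_start@10 write@13
I6 mul r3: issue@7 deps=(1,3) exec_start@10 write@13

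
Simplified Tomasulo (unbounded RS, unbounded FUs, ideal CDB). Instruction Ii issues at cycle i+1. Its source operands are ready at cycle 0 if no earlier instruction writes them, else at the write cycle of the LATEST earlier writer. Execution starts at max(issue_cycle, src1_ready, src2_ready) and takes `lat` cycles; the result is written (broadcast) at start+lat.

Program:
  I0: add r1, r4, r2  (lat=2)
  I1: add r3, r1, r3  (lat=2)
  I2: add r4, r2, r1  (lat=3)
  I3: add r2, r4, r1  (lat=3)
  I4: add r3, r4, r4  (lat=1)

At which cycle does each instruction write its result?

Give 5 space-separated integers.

Answer: 3 5 6 9 7

Derivation:
I0 add r1: issue@1 deps=(None,None) exec_start@1 write@3
I1 add r3: issue@2 deps=(0,None) exec_start@3 write@5
I2 add r4: issue@3 deps=(None,0) exec_start@3 write@6
I3 add r2: issue@4 deps=(2,0) exec_start@6 write@9
I4 add r3: issue@5 deps=(2,2) exec_start@6 write@7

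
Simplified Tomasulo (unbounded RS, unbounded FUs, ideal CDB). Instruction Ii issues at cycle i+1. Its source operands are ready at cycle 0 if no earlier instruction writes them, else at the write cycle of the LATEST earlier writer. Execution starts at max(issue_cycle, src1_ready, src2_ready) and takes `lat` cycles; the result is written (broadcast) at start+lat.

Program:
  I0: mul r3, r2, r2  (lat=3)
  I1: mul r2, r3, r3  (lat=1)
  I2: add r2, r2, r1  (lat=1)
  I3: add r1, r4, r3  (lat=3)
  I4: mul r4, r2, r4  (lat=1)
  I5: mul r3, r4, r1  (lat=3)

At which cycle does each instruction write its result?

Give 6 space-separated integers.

I0 mul r3: issue@1 deps=(None,None) exec_start@1 write@4
I1 mul r2: issue@2 deps=(0,0) exec_start@4 write@5
I2 add r2: issue@3 deps=(1,None) exec_start@5 write@6
I3 add r1: issue@4 deps=(None,0) exec_start@4 write@7
I4 mul r4: issue@5 deps=(2,None) exec_start@6 write@7
I5 mul r3: issue@6 deps=(4,3) exec_start@7 write@10

Answer: 4 5 6 7 7 10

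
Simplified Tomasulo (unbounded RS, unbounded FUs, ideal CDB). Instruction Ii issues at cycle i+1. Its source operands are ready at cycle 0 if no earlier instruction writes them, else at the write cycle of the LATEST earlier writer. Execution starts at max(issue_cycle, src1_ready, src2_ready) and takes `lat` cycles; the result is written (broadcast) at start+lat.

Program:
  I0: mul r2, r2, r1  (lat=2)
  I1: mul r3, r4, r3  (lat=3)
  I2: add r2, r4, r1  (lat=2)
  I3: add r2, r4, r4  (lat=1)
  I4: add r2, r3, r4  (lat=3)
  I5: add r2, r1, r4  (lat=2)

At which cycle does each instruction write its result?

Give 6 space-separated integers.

Answer: 3 5 5 5 8 8

Derivation:
I0 mul r2: issue@1 deps=(None,None) exec_start@1 write@3
I1 mul r3: issue@2 deps=(None,None) exec_start@2 write@5
I2 add r2: issue@3 deps=(None,None) exec_start@3 write@5
I3 add r2: issue@4 deps=(None,None) exec_start@4 write@5
I4 add r2: issue@5 deps=(1,None) exec_start@5 write@8
I5 add r2: issue@6 deps=(None,None) exec_start@6 write@8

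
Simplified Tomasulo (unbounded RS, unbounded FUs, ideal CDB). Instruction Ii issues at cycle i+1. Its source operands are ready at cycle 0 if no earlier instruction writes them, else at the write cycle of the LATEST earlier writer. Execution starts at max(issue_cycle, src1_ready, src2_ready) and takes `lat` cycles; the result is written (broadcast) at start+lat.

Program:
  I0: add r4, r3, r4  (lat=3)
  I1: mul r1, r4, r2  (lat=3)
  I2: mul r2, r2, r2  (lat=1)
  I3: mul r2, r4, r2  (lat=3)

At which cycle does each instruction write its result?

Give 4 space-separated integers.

I0 add r4: issue@1 deps=(None,None) exec_start@1 write@4
I1 mul r1: issue@2 deps=(0,None) exec_start@4 write@7
I2 mul r2: issue@3 deps=(None,None) exec_start@3 write@4
I3 mul r2: issue@4 deps=(0,2) exec_start@4 write@7

Answer: 4 7 4 7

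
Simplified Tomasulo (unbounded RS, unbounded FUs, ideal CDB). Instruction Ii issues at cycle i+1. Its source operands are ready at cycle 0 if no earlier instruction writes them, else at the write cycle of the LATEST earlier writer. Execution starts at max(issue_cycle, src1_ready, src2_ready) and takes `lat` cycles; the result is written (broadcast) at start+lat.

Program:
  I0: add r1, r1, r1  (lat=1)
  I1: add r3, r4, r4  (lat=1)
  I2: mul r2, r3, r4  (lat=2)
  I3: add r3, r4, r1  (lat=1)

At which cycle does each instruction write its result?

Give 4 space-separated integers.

Answer: 2 3 5 5

Derivation:
I0 add r1: issue@1 deps=(None,None) exec_start@1 write@2
I1 add r3: issue@2 deps=(None,None) exec_start@2 write@3
I2 mul r2: issue@3 deps=(1,None) exec_start@3 write@5
I3 add r3: issue@4 deps=(None,0) exec_start@4 write@5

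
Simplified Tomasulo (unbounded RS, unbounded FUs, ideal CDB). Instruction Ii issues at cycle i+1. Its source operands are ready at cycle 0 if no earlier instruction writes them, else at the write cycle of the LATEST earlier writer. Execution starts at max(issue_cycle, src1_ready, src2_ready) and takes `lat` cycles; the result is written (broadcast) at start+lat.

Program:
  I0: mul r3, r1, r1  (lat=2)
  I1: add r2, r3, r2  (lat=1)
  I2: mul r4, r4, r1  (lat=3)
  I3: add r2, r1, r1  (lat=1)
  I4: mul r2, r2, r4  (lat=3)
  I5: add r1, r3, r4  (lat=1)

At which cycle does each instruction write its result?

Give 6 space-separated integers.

I0 mul r3: issue@1 deps=(None,None) exec_start@1 write@3
I1 add r2: issue@2 deps=(0,None) exec_start@3 write@4
I2 mul r4: issue@3 deps=(None,None) exec_start@3 write@6
I3 add r2: issue@4 deps=(None,None) exec_start@4 write@5
I4 mul r2: issue@5 deps=(3,2) exec_start@6 write@9
I5 add r1: issue@6 deps=(0,2) exec_start@6 write@7

Answer: 3 4 6 5 9 7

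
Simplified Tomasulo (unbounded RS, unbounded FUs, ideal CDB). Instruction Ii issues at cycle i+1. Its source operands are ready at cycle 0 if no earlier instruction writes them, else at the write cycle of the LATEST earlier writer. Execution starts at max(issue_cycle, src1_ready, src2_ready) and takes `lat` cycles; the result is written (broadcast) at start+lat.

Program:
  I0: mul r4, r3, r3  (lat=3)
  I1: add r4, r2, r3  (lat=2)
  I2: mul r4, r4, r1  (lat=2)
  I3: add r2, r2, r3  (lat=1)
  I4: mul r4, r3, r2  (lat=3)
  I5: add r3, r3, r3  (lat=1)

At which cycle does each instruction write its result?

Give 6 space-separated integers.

I0 mul r4: issue@1 deps=(None,None) exec_start@1 write@4
I1 add r4: issue@2 deps=(None,None) exec_start@2 write@4
I2 mul r4: issue@3 deps=(1,None) exec_start@4 write@6
I3 add r2: issue@4 deps=(None,None) exec_start@4 write@5
I4 mul r4: issue@5 deps=(None,3) exec_start@5 write@8
I5 add r3: issue@6 deps=(None,None) exec_start@6 write@7

Answer: 4 4 6 5 8 7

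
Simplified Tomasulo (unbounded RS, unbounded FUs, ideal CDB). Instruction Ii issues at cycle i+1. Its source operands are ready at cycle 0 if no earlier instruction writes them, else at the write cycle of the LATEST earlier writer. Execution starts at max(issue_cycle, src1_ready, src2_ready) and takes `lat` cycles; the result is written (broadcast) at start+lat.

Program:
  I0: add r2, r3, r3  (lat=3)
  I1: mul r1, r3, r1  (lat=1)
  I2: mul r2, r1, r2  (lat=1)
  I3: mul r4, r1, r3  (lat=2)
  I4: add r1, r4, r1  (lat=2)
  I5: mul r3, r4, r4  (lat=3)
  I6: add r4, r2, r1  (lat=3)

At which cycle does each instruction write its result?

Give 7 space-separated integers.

I0 add r2: issue@1 deps=(None,None) exec_start@1 write@4
I1 mul r1: issue@2 deps=(None,None) exec_start@2 write@3
I2 mul r2: issue@3 deps=(1,0) exec_start@4 write@5
I3 mul r4: issue@4 deps=(1,None) exec_start@4 write@6
I4 add r1: issue@5 deps=(3,1) exec_start@6 write@8
I5 mul r3: issue@6 deps=(3,3) exec_start@6 write@9
I6 add r4: issue@7 deps=(2,4) exec_start@8 write@11

Answer: 4 3 5 6 8 9 11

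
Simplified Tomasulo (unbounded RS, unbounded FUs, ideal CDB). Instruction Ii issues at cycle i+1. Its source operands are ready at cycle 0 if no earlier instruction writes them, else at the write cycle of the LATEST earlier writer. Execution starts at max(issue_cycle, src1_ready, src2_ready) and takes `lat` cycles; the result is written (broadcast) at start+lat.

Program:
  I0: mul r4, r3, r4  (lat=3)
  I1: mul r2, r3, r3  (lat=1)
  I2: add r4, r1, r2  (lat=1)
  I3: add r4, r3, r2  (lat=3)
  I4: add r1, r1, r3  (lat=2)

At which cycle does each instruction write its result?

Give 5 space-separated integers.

I0 mul r4: issue@1 deps=(None,None) exec_start@1 write@4
I1 mul r2: issue@2 deps=(None,None) exec_start@2 write@3
I2 add r4: issue@3 deps=(None,1) exec_start@3 write@4
I3 add r4: issue@4 deps=(None,1) exec_start@4 write@7
I4 add r1: issue@5 deps=(None,None) exec_start@5 write@7

Answer: 4 3 4 7 7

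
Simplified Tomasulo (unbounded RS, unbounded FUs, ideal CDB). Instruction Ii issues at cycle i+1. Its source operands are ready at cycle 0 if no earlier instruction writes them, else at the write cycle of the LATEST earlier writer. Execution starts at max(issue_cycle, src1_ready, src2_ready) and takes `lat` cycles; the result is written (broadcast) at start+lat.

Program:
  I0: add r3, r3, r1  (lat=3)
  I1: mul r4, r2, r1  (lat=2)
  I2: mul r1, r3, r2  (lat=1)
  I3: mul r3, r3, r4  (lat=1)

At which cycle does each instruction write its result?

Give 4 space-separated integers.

Answer: 4 4 5 5

Derivation:
I0 add r3: issue@1 deps=(None,None) exec_start@1 write@4
I1 mul r4: issue@2 deps=(None,None) exec_start@2 write@4
I2 mul r1: issue@3 deps=(0,None) exec_start@4 write@5
I3 mul r3: issue@4 deps=(0,1) exec_start@4 write@5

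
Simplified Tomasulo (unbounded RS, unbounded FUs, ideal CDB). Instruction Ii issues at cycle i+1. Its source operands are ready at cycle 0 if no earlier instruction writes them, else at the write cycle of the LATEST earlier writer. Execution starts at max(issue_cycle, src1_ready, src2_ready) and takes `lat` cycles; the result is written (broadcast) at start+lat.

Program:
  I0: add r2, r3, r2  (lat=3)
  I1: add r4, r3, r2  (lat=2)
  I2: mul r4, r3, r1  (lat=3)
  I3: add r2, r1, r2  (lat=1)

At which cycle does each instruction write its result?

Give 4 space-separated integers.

I0 add r2: issue@1 deps=(None,None) exec_start@1 write@4
I1 add r4: issue@2 deps=(None,0) exec_start@4 write@6
I2 mul r4: issue@3 deps=(None,None) exec_start@3 write@6
I3 add r2: issue@4 deps=(None,0) exec_start@4 write@5

Answer: 4 6 6 5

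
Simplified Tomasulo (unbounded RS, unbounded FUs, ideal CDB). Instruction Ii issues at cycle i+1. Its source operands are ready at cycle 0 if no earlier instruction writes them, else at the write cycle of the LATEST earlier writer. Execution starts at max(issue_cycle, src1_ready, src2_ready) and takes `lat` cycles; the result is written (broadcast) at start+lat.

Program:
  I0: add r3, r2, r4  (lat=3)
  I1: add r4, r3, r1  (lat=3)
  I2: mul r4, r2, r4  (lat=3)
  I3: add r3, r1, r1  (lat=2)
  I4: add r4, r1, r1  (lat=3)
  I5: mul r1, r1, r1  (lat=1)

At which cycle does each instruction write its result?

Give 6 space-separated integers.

Answer: 4 7 10 6 8 7

Derivation:
I0 add r3: issue@1 deps=(None,None) exec_start@1 write@4
I1 add r4: issue@2 deps=(0,None) exec_start@4 write@7
I2 mul r4: issue@3 deps=(None,1) exec_start@7 write@10
I3 add r3: issue@4 deps=(None,None) exec_start@4 write@6
I4 add r4: issue@5 deps=(None,None) exec_start@5 write@8
I5 mul r1: issue@6 deps=(None,None) exec_start@6 write@7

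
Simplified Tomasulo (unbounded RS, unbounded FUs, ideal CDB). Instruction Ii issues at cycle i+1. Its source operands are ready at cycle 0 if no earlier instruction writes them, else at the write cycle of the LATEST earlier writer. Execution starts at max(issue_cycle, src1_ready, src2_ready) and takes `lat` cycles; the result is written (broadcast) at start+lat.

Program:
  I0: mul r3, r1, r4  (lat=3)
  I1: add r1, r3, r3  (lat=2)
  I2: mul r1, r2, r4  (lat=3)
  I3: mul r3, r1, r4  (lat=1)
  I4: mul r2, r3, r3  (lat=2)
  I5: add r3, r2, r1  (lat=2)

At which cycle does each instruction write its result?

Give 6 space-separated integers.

Answer: 4 6 6 7 9 11

Derivation:
I0 mul r3: issue@1 deps=(None,None) exec_start@1 write@4
I1 add r1: issue@2 deps=(0,0) exec_start@4 write@6
I2 mul r1: issue@3 deps=(None,None) exec_start@3 write@6
I3 mul r3: issue@4 deps=(2,None) exec_start@6 write@7
I4 mul r2: issue@5 deps=(3,3) exec_start@7 write@9
I5 add r3: issue@6 deps=(4,2) exec_start@9 write@11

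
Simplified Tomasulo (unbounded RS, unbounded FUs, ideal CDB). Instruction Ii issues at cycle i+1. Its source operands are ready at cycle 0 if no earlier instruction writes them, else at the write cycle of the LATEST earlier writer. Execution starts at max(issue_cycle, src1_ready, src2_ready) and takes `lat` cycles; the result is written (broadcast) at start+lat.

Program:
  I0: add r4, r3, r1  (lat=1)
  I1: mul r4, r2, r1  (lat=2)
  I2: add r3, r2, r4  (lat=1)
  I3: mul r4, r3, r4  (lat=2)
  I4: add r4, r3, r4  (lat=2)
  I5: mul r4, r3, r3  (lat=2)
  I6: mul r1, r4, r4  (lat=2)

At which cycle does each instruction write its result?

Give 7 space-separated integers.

I0 add r4: issue@1 deps=(None,None) exec_start@1 write@2
I1 mul r4: issue@2 deps=(None,None) exec_start@2 write@4
I2 add r3: issue@3 deps=(None,1) exec_start@4 write@5
I3 mul r4: issue@4 deps=(2,1) exec_start@5 write@7
I4 add r4: issue@5 deps=(2,3) exec_start@7 write@9
I5 mul r4: issue@6 deps=(2,2) exec_start@6 write@8
I6 mul r1: issue@7 deps=(5,5) exec_start@8 write@10

Answer: 2 4 5 7 9 8 10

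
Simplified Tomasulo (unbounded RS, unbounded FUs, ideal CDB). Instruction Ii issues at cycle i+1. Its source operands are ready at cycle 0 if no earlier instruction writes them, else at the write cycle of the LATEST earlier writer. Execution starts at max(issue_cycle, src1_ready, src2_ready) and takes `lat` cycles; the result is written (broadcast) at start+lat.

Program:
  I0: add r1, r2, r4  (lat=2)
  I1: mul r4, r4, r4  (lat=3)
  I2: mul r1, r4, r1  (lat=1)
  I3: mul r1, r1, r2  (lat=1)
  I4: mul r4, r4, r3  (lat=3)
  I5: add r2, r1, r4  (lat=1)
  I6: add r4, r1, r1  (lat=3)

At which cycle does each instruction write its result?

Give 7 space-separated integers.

Answer: 3 5 6 7 8 9 10

Derivation:
I0 add r1: issue@1 deps=(None,None) exec_start@1 write@3
I1 mul r4: issue@2 deps=(None,None) exec_start@2 write@5
I2 mul r1: issue@3 deps=(1,0) exec_start@5 write@6
I3 mul r1: issue@4 deps=(2,None) exec_start@6 write@7
I4 mul r4: issue@5 deps=(1,None) exec_start@5 write@8
I5 add r2: issue@6 deps=(3,4) exec_start@8 write@9
I6 add r4: issue@7 deps=(3,3) exec_start@7 write@10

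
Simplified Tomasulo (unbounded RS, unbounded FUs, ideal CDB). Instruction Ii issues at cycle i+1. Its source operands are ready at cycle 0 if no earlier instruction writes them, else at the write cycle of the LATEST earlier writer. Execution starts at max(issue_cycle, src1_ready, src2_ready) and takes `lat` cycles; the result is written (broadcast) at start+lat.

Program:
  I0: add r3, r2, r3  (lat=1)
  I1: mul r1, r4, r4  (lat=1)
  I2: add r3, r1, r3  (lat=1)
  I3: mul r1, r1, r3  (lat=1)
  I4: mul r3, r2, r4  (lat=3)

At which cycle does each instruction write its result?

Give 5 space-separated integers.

I0 add r3: issue@1 deps=(None,None) exec_start@1 write@2
I1 mul r1: issue@2 deps=(None,None) exec_start@2 write@3
I2 add r3: issue@3 deps=(1,0) exec_start@3 write@4
I3 mul r1: issue@4 deps=(1,2) exec_start@4 write@5
I4 mul r3: issue@5 deps=(None,None) exec_start@5 write@8

Answer: 2 3 4 5 8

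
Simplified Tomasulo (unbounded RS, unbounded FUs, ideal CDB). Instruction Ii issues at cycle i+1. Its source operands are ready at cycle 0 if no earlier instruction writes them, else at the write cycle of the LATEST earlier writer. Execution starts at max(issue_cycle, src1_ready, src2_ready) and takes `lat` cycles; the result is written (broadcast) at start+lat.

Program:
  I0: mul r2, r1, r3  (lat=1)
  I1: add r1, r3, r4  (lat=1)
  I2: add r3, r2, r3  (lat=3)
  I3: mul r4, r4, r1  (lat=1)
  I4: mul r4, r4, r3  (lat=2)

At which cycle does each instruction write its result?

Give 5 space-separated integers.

I0 mul r2: issue@1 deps=(None,None) exec_start@1 write@2
I1 add r1: issue@2 deps=(None,None) exec_start@2 write@3
I2 add r3: issue@3 deps=(0,None) exec_start@3 write@6
I3 mul r4: issue@4 deps=(None,1) exec_start@4 write@5
I4 mul r4: issue@5 deps=(3,2) exec_start@6 write@8

Answer: 2 3 6 5 8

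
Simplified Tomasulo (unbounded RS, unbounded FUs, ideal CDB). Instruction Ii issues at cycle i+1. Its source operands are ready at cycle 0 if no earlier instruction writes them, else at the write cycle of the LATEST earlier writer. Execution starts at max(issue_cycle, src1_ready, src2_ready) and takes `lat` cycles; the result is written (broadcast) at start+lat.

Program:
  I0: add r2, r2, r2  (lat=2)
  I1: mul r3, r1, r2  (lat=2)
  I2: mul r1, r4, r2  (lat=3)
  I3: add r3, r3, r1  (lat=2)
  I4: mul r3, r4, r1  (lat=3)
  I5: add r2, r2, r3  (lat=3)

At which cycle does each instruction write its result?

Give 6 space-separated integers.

Answer: 3 5 6 8 9 12

Derivation:
I0 add r2: issue@1 deps=(None,None) exec_start@1 write@3
I1 mul r3: issue@2 deps=(None,0) exec_start@3 write@5
I2 mul r1: issue@3 deps=(None,0) exec_start@3 write@6
I3 add r3: issue@4 deps=(1,2) exec_start@6 write@8
I4 mul r3: issue@5 deps=(None,2) exec_start@6 write@9
I5 add r2: issue@6 deps=(0,4) exec_start@9 write@12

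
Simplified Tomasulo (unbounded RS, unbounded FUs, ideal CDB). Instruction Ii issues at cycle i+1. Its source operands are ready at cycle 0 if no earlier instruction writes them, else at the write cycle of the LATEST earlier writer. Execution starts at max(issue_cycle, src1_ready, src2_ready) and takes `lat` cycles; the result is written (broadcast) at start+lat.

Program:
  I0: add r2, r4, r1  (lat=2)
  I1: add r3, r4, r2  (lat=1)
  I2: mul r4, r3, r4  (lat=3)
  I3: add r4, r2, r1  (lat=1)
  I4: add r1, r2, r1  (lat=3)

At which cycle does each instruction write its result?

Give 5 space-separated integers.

Answer: 3 4 7 5 8

Derivation:
I0 add r2: issue@1 deps=(None,None) exec_start@1 write@3
I1 add r3: issue@2 deps=(None,0) exec_start@3 write@4
I2 mul r4: issue@3 deps=(1,None) exec_start@4 write@7
I3 add r4: issue@4 deps=(0,None) exec_start@4 write@5
I4 add r1: issue@5 deps=(0,None) exec_start@5 write@8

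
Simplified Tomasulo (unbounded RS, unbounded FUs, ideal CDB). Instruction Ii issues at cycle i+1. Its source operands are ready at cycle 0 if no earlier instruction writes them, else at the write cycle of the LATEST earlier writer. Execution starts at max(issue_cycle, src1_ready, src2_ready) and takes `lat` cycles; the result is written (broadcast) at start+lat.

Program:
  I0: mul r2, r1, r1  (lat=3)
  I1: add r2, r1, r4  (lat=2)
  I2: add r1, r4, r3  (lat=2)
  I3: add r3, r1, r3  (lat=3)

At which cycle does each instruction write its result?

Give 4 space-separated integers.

I0 mul r2: issue@1 deps=(None,None) exec_start@1 write@4
I1 add r2: issue@2 deps=(None,None) exec_start@2 write@4
I2 add r1: issue@3 deps=(None,None) exec_start@3 write@5
I3 add r3: issue@4 deps=(2,None) exec_start@5 write@8

Answer: 4 4 5 8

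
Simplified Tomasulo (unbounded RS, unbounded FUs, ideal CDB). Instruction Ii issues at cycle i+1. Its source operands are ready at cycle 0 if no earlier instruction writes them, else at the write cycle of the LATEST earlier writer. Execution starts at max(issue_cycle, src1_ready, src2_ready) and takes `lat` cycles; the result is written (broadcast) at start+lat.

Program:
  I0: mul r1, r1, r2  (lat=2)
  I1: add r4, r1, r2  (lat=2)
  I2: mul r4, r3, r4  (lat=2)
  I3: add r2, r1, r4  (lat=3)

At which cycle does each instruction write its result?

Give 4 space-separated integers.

Answer: 3 5 7 10

Derivation:
I0 mul r1: issue@1 deps=(None,None) exec_start@1 write@3
I1 add r4: issue@2 deps=(0,None) exec_start@3 write@5
I2 mul r4: issue@3 deps=(None,1) exec_start@5 write@7
I3 add r2: issue@4 deps=(0,2) exec_start@7 write@10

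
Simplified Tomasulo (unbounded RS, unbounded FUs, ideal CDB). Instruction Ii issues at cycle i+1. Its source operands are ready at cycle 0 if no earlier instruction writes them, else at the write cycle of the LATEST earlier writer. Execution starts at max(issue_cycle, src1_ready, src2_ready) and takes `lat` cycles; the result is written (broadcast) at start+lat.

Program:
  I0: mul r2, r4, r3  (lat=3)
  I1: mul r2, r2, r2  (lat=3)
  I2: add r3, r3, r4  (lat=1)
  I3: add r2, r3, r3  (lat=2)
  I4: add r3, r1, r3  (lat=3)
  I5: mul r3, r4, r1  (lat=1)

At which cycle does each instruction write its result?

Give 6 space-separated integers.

Answer: 4 7 4 6 8 7

Derivation:
I0 mul r2: issue@1 deps=(None,None) exec_start@1 write@4
I1 mul r2: issue@2 deps=(0,0) exec_start@4 write@7
I2 add r3: issue@3 deps=(None,None) exec_start@3 write@4
I3 add r2: issue@4 deps=(2,2) exec_start@4 write@6
I4 add r3: issue@5 deps=(None,2) exec_start@5 write@8
I5 mul r3: issue@6 deps=(None,None) exec_start@6 write@7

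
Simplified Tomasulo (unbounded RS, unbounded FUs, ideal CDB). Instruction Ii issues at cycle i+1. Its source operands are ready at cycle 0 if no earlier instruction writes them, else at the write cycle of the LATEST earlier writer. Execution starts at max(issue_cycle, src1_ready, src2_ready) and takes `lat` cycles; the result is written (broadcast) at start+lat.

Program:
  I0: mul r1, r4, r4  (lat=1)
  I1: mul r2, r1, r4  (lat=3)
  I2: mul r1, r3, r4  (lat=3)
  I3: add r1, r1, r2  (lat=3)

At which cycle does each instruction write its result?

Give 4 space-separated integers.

Answer: 2 5 6 9

Derivation:
I0 mul r1: issue@1 deps=(None,None) exec_start@1 write@2
I1 mul r2: issue@2 deps=(0,None) exec_start@2 write@5
I2 mul r1: issue@3 deps=(None,None) exec_start@3 write@6
I3 add r1: issue@4 deps=(2,1) exec_start@6 write@9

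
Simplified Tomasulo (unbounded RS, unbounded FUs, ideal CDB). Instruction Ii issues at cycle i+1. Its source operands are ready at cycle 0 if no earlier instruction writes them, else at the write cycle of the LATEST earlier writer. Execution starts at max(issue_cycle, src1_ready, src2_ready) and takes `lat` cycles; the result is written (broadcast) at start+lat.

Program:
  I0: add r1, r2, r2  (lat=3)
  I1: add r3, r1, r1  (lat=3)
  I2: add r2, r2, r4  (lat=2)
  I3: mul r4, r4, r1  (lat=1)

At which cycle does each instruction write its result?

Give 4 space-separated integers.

I0 add r1: issue@1 deps=(None,None) exec_start@1 write@4
I1 add r3: issue@2 deps=(0,0) exec_start@4 write@7
I2 add r2: issue@3 deps=(None,None) exec_start@3 write@5
I3 mul r4: issue@4 deps=(None,0) exec_start@4 write@5

Answer: 4 7 5 5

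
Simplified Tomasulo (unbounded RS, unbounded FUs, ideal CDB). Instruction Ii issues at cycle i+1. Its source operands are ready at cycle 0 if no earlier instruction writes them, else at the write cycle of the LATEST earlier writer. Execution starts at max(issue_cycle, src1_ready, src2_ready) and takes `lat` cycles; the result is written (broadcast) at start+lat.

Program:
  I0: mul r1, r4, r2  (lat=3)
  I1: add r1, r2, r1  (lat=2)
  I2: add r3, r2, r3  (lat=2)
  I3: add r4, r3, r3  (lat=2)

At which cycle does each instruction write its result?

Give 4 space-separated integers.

Answer: 4 6 5 7

Derivation:
I0 mul r1: issue@1 deps=(None,None) exec_start@1 write@4
I1 add r1: issue@2 deps=(None,0) exec_start@4 write@6
I2 add r3: issue@3 deps=(None,None) exec_start@3 write@5
I3 add r4: issue@4 deps=(2,2) exec_start@5 write@7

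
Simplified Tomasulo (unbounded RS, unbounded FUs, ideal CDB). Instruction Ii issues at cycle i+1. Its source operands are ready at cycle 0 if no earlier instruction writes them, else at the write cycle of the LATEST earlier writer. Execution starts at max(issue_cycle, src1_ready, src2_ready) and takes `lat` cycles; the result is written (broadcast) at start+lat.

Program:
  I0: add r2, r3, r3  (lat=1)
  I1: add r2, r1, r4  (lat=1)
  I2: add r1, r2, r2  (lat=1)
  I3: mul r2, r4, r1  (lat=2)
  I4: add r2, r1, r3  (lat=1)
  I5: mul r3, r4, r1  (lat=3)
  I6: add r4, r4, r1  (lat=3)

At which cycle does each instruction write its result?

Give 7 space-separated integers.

Answer: 2 3 4 6 6 9 10

Derivation:
I0 add r2: issue@1 deps=(None,None) exec_start@1 write@2
I1 add r2: issue@2 deps=(None,None) exec_start@2 write@3
I2 add r1: issue@3 deps=(1,1) exec_start@3 write@4
I3 mul r2: issue@4 deps=(None,2) exec_start@4 write@6
I4 add r2: issue@5 deps=(2,None) exec_start@5 write@6
I5 mul r3: issue@6 deps=(None,2) exec_start@6 write@9
I6 add r4: issue@7 deps=(None,2) exec_start@7 write@10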